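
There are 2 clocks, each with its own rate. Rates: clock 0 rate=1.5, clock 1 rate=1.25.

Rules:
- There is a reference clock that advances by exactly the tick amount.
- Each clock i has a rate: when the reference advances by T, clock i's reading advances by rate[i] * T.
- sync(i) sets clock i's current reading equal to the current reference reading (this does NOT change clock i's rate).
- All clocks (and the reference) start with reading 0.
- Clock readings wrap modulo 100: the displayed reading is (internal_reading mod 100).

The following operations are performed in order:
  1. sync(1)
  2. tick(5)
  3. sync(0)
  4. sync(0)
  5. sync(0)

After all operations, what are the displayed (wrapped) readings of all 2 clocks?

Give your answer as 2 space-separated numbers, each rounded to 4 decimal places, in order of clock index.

After op 1 sync(1): ref=0.0000 raw=[0.0000 0.0000]
After op 2 tick(5): ref=5.0000 raw=[7.5000 6.2500]
After op 3 sync(0): ref=5.0000 raw=[5.0000 6.2500]
After op 4 sync(0): ref=5.0000 raw=[5.0000 6.2500]
After op 5 sync(0): ref=5.0000 raw=[5.0000 6.2500]
Wrap final raw readings (mod 100): 5.0000 mod 100 = 5.0000; 6.2500 mod 100 = 6.2500

Answer: 5.0000 6.2500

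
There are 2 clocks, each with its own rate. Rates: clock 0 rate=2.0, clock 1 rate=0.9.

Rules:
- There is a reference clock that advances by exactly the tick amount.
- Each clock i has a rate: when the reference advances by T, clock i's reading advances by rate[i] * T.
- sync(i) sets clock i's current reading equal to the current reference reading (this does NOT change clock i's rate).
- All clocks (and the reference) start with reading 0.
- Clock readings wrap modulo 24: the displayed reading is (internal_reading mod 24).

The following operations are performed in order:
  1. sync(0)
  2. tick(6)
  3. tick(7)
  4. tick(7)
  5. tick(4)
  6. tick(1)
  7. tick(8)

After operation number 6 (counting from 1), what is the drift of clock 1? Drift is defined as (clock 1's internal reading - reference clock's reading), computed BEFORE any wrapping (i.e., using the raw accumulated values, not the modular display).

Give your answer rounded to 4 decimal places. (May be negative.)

Answer: -2.5000

Derivation:
After op 1 sync(0): ref=0.0000 raw=[0.0000 0.0000]
After op 2 tick(6): ref=6.0000 raw=[12.0000 5.4000]
After op 3 tick(7): ref=13.0000 raw=[26.0000 11.7000]
After op 4 tick(7): ref=20.0000 raw=[40.0000 18.0000]
After op 5 tick(4): ref=24.0000 raw=[48.0000 21.6000]
After op 6 tick(1): ref=25.0000 raw=[50.0000 22.5000]
Drift of clock 1 after op 6: 22.5000 - 25.0000 = -2.5000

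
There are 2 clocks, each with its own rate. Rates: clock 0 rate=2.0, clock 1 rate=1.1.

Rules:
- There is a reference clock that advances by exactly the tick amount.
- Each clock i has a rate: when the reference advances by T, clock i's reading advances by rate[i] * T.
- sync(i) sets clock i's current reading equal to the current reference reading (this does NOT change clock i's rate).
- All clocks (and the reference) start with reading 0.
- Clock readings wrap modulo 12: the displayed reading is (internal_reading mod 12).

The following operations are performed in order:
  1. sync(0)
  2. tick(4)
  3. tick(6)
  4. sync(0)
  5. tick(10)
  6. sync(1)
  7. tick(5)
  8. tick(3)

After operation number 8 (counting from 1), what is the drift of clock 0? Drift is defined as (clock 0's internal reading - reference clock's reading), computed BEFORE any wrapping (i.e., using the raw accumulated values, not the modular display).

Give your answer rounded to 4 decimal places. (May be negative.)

Answer: 18.0000

Derivation:
After op 1 sync(0): ref=0.0000 raw=[0.0000 0.0000]
After op 2 tick(4): ref=4.0000 raw=[8.0000 4.4000]
After op 3 tick(6): ref=10.0000 raw=[20.0000 11.0000]
After op 4 sync(0): ref=10.0000 raw=[10.0000 11.0000]
After op 5 tick(10): ref=20.0000 raw=[30.0000 22.0000]
After op 6 sync(1): ref=20.0000 raw=[30.0000 20.0000]
After op 7 tick(5): ref=25.0000 raw=[40.0000 25.5000]
After op 8 tick(3): ref=28.0000 raw=[46.0000 28.8000]
Drift of clock 0 after op 8: 46.0000 - 28.0000 = 18.0000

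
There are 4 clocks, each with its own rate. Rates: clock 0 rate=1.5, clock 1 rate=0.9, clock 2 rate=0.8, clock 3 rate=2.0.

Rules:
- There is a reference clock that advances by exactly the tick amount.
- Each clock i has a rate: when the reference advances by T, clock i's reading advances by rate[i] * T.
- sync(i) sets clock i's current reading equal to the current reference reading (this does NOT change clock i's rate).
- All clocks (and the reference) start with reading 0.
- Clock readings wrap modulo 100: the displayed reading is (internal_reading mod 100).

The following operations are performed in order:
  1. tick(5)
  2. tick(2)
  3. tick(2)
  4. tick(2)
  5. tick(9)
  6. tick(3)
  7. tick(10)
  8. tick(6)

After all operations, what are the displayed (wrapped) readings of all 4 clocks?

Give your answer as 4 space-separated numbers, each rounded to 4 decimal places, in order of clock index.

After op 1 tick(5): ref=5.0000 raw=[7.5000 4.5000 4.0000 10.0000]
After op 2 tick(2): ref=7.0000 raw=[10.5000 6.3000 5.6000 14.0000]
After op 3 tick(2): ref=9.0000 raw=[13.5000 8.1000 7.2000 18.0000]
After op 4 tick(2): ref=11.0000 raw=[16.5000 9.9000 8.8000 22.0000]
After op 5 tick(9): ref=20.0000 raw=[30.0000 18.0000 16.0000 40.0000]
After op 6 tick(3): ref=23.0000 raw=[34.5000 20.7000 18.4000 46.0000]
After op 7 tick(10): ref=33.0000 raw=[49.5000 29.7000 26.4000 66.0000]
After op 8 tick(6): ref=39.0000 raw=[58.5000 35.1000 31.2000 78.0000]
Wrap final raw readings (mod 100): 58.5000 mod 100 = 58.5000; 35.1000 mod 100 = 35.1000; 31.2000 mod 100 = 31.2000; 78.0000 mod 100 = 78.0000

Answer: 58.5000 35.1000 31.2000 78.0000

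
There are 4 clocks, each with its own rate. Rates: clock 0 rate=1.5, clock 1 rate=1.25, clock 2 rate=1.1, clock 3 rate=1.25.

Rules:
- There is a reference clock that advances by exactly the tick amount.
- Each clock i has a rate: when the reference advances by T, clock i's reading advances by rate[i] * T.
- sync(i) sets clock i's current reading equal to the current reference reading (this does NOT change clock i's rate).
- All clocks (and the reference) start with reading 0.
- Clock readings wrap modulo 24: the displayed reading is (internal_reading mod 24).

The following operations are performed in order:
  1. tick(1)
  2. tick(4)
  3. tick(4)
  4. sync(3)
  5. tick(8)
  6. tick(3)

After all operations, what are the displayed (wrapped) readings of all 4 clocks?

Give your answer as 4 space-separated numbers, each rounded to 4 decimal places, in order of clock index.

Answer: 6.0000 1.0000 22.0000 22.7500

Derivation:
After op 1 tick(1): ref=1.0000 raw=[1.5000 1.2500 1.1000 1.2500]
After op 2 tick(4): ref=5.0000 raw=[7.5000 6.2500 5.5000 6.2500]
After op 3 tick(4): ref=9.0000 raw=[13.5000 11.2500 9.9000 11.2500]
After op 4 sync(3): ref=9.0000 raw=[13.5000 11.2500 9.9000 9.0000]
After op 5 tick(8): ref=17.0000 raw=[25.5000 21.2500 18.7000 19.0000]
After op 6 tick(3): ref=20.0000 raw=[30.0000 25.0000 22.0000 22.7500]
Wrap final raw readings (mod 24): 30.0000 mod 24 = 6.0000; 25.0000 mod 24 = 1.0000; 22.0000 mod 24 = 22.0000; 22.7500 mod 24 = 22.7500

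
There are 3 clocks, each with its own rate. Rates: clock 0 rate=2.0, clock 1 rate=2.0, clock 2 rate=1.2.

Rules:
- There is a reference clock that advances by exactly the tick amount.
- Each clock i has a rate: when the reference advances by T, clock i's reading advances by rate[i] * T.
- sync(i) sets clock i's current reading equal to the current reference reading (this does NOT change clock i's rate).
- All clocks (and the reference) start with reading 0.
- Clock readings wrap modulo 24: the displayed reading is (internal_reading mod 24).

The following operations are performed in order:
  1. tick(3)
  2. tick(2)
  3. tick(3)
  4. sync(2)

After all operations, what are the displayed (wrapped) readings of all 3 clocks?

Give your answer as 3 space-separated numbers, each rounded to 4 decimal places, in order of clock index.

After op 1 tick(3): ref=3.0000 raw=[6.0000 6.0000 3.6000]
After op 2 tick(2): ref=5.0000 raw=[10.0000 10.0000 6.0000]
After op 3 tick(3): ref=8.0000 raw=[16.0000 16.0000 9.6000]
After op 4 sync(2): ref=8.0000 raw=[16.0000 16.0000 8.0000]
Wrap final raw readings (mod 24): 16.0000 mod 24 = 16.0000; 16.0000 mod 24 = 16.0000; 8.0000 mod 24 = 8.0000

Answer: 16.0000 16.0000 8.0000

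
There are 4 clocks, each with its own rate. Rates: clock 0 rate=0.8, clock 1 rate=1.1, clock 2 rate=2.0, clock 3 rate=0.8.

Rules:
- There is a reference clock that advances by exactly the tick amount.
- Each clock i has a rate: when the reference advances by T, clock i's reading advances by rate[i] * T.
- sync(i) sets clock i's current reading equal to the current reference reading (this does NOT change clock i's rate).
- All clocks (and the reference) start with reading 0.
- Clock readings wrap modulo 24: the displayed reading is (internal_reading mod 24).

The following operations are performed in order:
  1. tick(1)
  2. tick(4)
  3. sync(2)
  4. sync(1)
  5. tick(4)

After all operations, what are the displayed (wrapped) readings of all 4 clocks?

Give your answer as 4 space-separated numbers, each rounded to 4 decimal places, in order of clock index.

Answer: 7.2000 9.4000 13.0000 7.2000

Derivation:
After op 1 tick(1): ref=1.0000 raw=[0.8000 1.1000 2.0000 0.8000]
After op 2 tick(4): ref=5.0000 raw=[4.0000 5.5000 10.0000 4.0000]
After op 3 sync(2): ref=5.0000 raw=[4.0000 5.5000 5.0000 4.0000]
After op 4 sync(1): ref=5.0000 raw=[4.0000 5.0000 5.0000 4.0000]
After op 5 tick(4): ref=9.0000 raw=[7.2000 9.4000 13.0000 7.2000]
Wrap final raw readings (mod 24): 7.2000 mod 24 = 7.2000; 9.4000 mod 24 = 9.4000; 13.0000 mod 24 = 13.0000; 7.2000 mod 24 = 7.2000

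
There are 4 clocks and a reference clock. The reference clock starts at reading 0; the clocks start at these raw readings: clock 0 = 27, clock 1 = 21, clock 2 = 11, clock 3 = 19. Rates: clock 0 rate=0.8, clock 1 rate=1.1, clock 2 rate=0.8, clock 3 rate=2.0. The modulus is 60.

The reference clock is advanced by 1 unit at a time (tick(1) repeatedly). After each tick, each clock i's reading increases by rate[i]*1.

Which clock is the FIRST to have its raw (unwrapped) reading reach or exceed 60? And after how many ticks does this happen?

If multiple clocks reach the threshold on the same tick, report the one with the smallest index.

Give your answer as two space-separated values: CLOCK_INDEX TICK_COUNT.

clock 0: start=27, rate=0.8, needs 60-27 = 33; ticks = ceil(33/0.8) = ceil(41.2500) = 42; reading at tick 42 = 27 + 0.8*42 = 60.6000
clock 1: start=21, rate=1.1, needs 60-21 = 39; ticks = ceil(39/1.1) = ceil(35.4545) = 36; reading at tick 36 = 21 + 1.1*36 = 60.6000
clock 2: start=11, rate=0.8, needs 60-11 = 49; ticks = ceil(49/0.8) = ceil(61.2500) = 62; reading at tick 62 = 11 + 0.8*62 = 60.6000
clock 3: start=19, rate=2.0, needs 60-19 = 41; ticks = ceil(41/2.0) = ceil(20.5000) = 21; reading at tick 21 = 19 + 2.0*21 = 61.0000
Minimum tick count = 21; winners = [3]; smallest index = 3

Answer: 3 21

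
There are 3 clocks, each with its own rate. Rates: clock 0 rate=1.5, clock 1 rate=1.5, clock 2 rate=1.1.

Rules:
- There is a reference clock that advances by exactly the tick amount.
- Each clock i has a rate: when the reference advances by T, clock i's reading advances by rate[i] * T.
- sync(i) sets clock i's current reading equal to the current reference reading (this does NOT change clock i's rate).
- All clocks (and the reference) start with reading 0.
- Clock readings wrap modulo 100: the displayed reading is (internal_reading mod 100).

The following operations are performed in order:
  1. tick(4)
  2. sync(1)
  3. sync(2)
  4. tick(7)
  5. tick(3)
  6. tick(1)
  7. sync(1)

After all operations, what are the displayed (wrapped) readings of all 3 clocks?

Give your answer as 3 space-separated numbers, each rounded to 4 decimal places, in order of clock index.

After op 1 tick(4): ref=4.0000 raw=[6.0000 6.0000 4.4000]
After op 2 sync(1): ref=4.0000 raw=[6.0000 4.0000 4.4000]
After op 3 sync(2): ref=4.0000 raw=[6.0000 4.0000 4.0000]
After op 4 tick(7): ref=11.0000 raw=[16.5000 14.5000 11.7000]
After op 5 tick(3): ref=14.0000 raw=[21.0000 19.0000 15.0000]
After op 6 tick(1): ref=15.0000 raw=[22.5000 20.5000 16.1000]
After op 7 sync(1): ref=15.0000 raw=[22.5000 15.0000 16.1000]
Wrap final raw readings (mod 100): 22.5000 mod 100 = 22.5000; 15.0000 mod 100 = 15.0000; 16.1000 mod 100 = 16.1000

Answer: 22.5000 15.0000 16.1000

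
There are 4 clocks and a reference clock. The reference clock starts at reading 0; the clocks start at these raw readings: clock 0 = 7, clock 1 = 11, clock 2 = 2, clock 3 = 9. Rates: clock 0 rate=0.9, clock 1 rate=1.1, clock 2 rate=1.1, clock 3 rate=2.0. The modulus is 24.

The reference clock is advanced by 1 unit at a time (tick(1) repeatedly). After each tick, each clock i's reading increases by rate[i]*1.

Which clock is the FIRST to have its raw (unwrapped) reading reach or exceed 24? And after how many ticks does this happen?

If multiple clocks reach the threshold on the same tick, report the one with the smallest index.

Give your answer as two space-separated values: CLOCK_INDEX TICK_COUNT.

clock 0: start=7, rate=0.9, needs 24-7 = 17; ticks = ceil(17/0.9) = ceil(18.8889) = 19; reading at tick 19 = 7 + 0.9*19 = 24.1000
clock 1: start=11, rate=1.1, needs 24-11 = 13; ticks = ceil(13/1.1) = ceil(11.8182) = 12; reading at tick 12 = 11 + 1.1*12 = 24.2000
clock 2: start=2, rate=1.1, needs 24-2 = 22; ticks = ceil(22/1.1) = ceil(20.0000) = 20; reading at tick 20 = 2 + 1.1*20 = 24.0000
clock 3: start=9, rate=2.0, needs 24-9 = 15; ticks = ceil(15/2.0) = ceil(7.5000) = 8; reading at tick 8 = 9 + 2.0*8 = 25.0000
Minimum tick count = 8; winners = [3]; smallest index = 3

Answer: 3 8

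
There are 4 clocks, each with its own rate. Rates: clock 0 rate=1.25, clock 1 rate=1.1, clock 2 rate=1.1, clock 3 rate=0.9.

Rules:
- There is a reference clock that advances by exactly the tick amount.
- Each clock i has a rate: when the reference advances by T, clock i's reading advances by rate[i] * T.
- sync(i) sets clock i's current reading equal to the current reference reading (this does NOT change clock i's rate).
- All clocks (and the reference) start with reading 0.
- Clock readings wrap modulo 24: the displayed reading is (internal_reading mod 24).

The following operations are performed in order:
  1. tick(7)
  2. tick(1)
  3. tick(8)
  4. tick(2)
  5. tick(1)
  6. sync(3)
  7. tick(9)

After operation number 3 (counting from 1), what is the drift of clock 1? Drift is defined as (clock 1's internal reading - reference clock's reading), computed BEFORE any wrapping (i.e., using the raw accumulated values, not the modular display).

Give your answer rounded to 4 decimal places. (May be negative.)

After op 1 tick(7): ref=7.0000 raw=[8.7500 7.7000 7.7000 6.3000]
After op 2 tick(1): ref=8.0000 raw=[10.0000 8.8000 8.8000 7.2000]
After op 3 tick(8): ref=16.0000 raw=[20.0000 17.6000 17.6000 14.4000]
Drift of clock 1 after op 3: 17.6000 - 16.0000 = 1.6000

Answer: 1.6000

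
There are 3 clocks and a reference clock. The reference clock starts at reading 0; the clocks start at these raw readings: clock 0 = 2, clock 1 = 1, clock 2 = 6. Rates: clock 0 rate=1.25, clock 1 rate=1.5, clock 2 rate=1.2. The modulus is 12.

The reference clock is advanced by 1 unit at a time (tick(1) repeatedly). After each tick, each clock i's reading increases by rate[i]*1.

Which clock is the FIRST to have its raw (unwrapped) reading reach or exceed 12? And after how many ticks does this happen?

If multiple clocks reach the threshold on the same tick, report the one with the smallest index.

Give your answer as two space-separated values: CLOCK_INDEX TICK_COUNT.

clock 0: start=2, rate=1.25, needs 12-2 = 10; ticks = ceil(10/1.25) = ceil(8.0000) = 8; reading at tick 8 = 2 + 1.25*8 = 12.0000
clock 1: start=1, rate=1.5, needs 12-1 = 11; ticks = ceil(11/1.5) = ceil(7.3333) = 8; reading at tick 8 = 1 + 1.5*8 = 13.0000
clock 2: start=6, rate=1.2, needs 12-6 = 6; ticks = ceil(6/1.2) = ceil(5.0000) = 5; reading at tick 5 = 6 + 1.2*5 = 12.0000
Minimum tick count = 5; winners = [2]; smallest index = 2

Answer: 2 5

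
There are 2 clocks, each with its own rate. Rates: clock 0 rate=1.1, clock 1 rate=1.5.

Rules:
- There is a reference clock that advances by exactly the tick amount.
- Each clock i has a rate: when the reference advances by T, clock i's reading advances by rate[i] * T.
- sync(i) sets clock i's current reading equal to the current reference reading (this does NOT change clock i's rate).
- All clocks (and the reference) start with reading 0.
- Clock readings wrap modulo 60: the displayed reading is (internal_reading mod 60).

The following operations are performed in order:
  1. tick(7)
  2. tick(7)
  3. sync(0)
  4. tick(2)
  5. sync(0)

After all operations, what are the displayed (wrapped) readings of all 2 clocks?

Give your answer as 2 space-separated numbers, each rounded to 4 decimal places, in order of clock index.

Answer: 16.0000 24.0000

Derivation:
After op 1 tick(7): ref=7.0000 raw=[7.7000 10.5000]
After op 2 tick(7): ref=14.0000 raw=[15.4000 21.0000]
After op 3 sync(0): ref=14.0000 raw=[14.0000 21.0000]
After op 4 tick(2): ref=16.0000 raw=[16.2000 24.0000]
After op 5 sync(0): ref=16.0000 raw=[16.0000 24.0000]
Wrap final raw readings (mod 60): 16.0000 mod 60 = 16.0000; 24.0000 mod 60 = 24.0000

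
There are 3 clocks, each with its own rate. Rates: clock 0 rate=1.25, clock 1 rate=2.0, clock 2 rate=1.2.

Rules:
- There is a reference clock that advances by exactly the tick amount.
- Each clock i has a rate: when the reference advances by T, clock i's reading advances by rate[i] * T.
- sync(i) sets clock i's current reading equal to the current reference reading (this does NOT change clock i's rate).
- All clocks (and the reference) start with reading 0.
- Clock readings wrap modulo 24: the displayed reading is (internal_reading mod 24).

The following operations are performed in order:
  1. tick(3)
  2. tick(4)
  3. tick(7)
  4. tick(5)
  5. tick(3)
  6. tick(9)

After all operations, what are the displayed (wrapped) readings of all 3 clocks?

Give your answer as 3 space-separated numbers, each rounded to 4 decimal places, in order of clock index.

Answer: 14.7500 14.0000 13.2000

Derivation:
After op 1 tick(3): ref=3.0000 raw=[3.7500 6.0000 3.6000]
After op 2 tick(4): ref=7.0000 raw=[8.7500 14.0000 8.4000]
After op 3 tick(7): ref=14.0000 raw=[17.5000 28.0000 16.8000]
After op 4 tick(5): ref=19.0000 raw=[23.7500 38.0000 22.8000]
After op 5 tick(3): ref=22.0000 raw=[27.5000 44.0000 26.4000]
After op 6 tick(9): ref=31.0000 raw=[38.7500 62.0000 37.2000]
Wrap final raw readings (mod 24): 38.7500 mod 24 = 14.7500; 62.0000 mod 24 = 14.0000; 37.2000 mod 24 = 13.2000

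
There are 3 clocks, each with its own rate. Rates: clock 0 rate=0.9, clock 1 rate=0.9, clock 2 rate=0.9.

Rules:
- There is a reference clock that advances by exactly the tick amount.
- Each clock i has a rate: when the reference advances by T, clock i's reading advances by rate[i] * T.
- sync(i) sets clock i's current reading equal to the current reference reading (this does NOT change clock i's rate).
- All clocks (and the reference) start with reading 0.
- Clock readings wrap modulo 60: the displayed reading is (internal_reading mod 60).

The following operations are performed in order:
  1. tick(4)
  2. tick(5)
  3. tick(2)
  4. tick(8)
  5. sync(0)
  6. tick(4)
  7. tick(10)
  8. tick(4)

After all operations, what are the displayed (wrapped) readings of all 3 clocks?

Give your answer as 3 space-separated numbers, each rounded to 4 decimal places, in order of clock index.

Answer: 35.2000 33.3000 33.3000

Derivation:
After op 1 tick(4): ref=4.0000 raw=[3.6000 3.6000 3.6000]
After op 2 tick(5): ref=9.0000 raw=[8.1000 8.1000 8.1000]
After op 3 tick(2): ref=11.0000 raw=[9.9000 9.9000 9.9000]
After op 4 tick(8): ref=19.0000 raw=[17.1000 17.1000 17.1000]
After op 5 sync(0): ref=19.0000 raw=[19.0000 17.1000 17.1000]
After op 6 tick(4): ref=23.0000 raw=[22.6000 20.7000 20.7000]
After op 7 tick(10): ref=33.0000 raw=[31.6000 29.7000 29.7000]
After op 8 tick(4): ref=37.0000 raw=[35.2000 33.3000 33.3000]
Wrap final raw readings (mod 60): 35.2000 mod 60 = 35.2000; 33.3000 mod 60 = 33.3000; 33.3000 mod 60 = 33.3000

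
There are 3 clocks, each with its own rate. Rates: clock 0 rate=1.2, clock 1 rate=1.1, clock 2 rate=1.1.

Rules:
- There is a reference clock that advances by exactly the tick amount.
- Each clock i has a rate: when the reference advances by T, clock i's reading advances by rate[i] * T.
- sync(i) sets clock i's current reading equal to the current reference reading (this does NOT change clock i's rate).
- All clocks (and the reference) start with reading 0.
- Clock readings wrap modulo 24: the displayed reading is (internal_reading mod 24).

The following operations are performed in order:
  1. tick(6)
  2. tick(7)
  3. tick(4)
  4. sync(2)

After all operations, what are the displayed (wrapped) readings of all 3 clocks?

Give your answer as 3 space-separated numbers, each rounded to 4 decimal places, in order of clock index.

Answer: 20.4000 18.7000 17.0000

Derivation:
After op 1 tick(6): ref=6.0000 raw=[7.2000 6.6000 6.6000]
After op 2 tick(7): ref=13.0000 raw=[15.6000 14.3000 14.3000]
After op 3 tick(4): ref=17.0000 raw=[20.4000 18.7000 18.7000]
After op 4 sync(2): ref=17.0000 raw=[20.4000 18.7000 17.0000]
Wrap final raw readings (mod 24): 20.4000 mod 24 = 20.4000; 18.7000 mod 24 = 18.7000; 17.0000 mod 24 = 17.0000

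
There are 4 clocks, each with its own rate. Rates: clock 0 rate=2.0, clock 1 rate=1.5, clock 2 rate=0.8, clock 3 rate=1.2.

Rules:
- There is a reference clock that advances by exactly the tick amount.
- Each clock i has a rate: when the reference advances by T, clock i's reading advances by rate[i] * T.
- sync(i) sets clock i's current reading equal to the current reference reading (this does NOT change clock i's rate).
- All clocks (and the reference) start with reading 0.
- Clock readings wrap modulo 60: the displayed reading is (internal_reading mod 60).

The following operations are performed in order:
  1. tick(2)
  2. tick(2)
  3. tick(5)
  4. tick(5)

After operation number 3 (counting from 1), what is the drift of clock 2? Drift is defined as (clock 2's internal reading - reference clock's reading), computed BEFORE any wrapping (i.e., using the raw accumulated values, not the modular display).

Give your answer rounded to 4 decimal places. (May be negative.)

Answer: -1.8000

Derivation:
After op 1 tick(2): ref=2.0000 raw=[4.0000 3.0000 1.6000 2.4000]
After op 2 tick(2): ref=4.0000 raw=[8.0000 6.0000 3.2000 4.8000]
After op 3 tick(5): ref=9.0000 raw=[18.0000 13.5000 7.2000 10.8000]
Drift of clock 2 after op 3: 7.2000 - 9.0000 = -1.8000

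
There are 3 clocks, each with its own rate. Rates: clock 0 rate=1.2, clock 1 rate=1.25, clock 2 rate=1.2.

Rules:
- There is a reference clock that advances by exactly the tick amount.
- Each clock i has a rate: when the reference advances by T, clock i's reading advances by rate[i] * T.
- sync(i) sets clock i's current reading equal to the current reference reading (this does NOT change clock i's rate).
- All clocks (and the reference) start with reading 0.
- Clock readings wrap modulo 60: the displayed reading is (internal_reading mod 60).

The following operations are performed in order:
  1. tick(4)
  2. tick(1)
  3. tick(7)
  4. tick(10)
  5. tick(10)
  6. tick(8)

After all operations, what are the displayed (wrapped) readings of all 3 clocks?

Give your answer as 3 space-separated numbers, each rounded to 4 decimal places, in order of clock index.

After op 1 tick(4): ref=4.0000 raw=[4.8000 5.0000 4.8000]
After op 2 tick(1): ref=5.0000 raw=[6.0000 6.2500 6.0000]
After op 3 tick(7): ref=12.0000 raw=[14.4000 15.0000 14.4000]
After op 4 tick(10): ref=22.0000 raw=[26.4000 27.5000 26.4000]
After op 5 tick(10): ref=32.0000 raw=[38.4000 40.0000 38.4000]
After op 6 tick(8): ref=40.0000 raw=[48.0000 50.0000 48.0000]
Wrap final raw readings (mod 60): 48.0000 mod 60 = 48.0000; 50.0000 mod 60 = 50.0000; 48.0000 mod 60 = 48.0000

Answer: 48.0000 50.0000 48.0000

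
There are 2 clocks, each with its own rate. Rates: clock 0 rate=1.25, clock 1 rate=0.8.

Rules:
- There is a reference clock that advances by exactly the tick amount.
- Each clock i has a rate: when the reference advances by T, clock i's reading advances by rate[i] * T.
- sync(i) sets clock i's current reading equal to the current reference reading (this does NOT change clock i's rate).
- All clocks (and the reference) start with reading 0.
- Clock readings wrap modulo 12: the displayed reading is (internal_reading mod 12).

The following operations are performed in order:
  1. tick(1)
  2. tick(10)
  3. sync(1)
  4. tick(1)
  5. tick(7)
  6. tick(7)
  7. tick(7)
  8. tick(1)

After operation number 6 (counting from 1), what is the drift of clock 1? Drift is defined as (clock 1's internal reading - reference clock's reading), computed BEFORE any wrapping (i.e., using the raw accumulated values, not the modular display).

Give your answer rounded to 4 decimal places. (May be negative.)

Answer: -3.0000

Derivation:
After op 1 tick(1): ref=1.0000 raw=[1.2500 0.8000]
After op 2 tick(10): ref=11.0000 raw=[13.7500 8.8000]
After op 3 sync(1): ref=11.0000 raw=[13.7500 11.0000]
After op 4 tick(1): ref=12.0000 raw=[15.0000 11.8000]
After op 5 tick(7): ref=19.0000 raw=[23.7500 17.4000]
After op 6 tick(7): ref=26.0000 raw=[32.5000 23.0000]
Drift of clock 1 after op 6: 23.0000 - 26.0000 = -3.0000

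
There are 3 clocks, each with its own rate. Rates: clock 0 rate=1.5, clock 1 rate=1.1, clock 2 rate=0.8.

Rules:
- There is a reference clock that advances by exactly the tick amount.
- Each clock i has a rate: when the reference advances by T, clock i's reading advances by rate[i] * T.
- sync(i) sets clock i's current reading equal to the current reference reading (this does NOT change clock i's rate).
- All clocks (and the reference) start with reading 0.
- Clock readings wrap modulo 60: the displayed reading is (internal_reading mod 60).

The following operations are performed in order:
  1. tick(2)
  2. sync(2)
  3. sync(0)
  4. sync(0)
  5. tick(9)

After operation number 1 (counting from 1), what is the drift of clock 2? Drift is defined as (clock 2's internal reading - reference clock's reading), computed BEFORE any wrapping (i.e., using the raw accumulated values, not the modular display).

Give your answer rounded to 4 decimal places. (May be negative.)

After op 1 tick(2): ref=2.0000 raw=[3.0000 2.2000 1.6000]
Drift of clock 2 after op 1: 1.6000 - 2.0000 = -0.4000

Answer: -0.4000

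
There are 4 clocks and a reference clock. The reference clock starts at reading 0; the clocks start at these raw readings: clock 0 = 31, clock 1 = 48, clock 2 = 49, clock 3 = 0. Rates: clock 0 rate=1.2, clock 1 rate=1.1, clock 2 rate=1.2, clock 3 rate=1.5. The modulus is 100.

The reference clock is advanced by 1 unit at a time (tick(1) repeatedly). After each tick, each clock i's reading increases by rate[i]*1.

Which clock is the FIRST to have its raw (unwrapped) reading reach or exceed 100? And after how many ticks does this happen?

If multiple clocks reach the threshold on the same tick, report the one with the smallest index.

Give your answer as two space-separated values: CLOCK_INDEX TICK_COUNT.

Answer: 2 43

Derivation:
clock 0: start=31, rate=1.2, needs 100-31 = 69; ticks = ceil(69/1.2) = ceil(57.5000) = 58; reading at tick 58 = 31 + 1.2*58 = 100.6000
clock 1: start=48, rate=1.1, needs 100-48 = 52; ticks = ceil(52/1.1) = ceil(47.2727) = 48; reading at tick 48 = 48 + 1.1*48 = 100.8000
clock 2: start=49, rate=1.2, needs 100-49 = 51; ticks = ceil(51/1.2) = ceil(42.5000) = 43; reading at tick 43 = 49 + 1.2*43 = 100.6000
clock 3: start=0, rate=1.5, needs 100-0 = 100; ticks = ceil(100/1.5) = ceil(66.6667) = 67; reading at tick 67 = 0 + 1.5*67 = 100.5000
Minimum tick count = 43; winners = [2]; smallest index = 2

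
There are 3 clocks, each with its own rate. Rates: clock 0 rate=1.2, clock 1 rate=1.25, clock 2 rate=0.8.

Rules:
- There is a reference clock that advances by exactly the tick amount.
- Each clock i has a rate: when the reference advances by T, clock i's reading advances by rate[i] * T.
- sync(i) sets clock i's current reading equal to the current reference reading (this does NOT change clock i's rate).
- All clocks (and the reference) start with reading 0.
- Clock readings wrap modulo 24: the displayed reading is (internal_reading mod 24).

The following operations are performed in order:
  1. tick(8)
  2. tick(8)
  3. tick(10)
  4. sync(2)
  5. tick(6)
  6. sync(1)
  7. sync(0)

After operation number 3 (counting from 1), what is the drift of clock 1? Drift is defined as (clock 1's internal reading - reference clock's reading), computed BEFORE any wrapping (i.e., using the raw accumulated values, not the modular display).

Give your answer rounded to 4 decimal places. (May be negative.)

Answer: 6.5000

Derivation:
After op 1 tick(8): ref=8.0000 raw=[9.6000 10.0000 6.4000]
After op 2 tick(8): ref=16.0000 raw=[19.2000 20.0000 12.8000]
After op 3 tick(10): ref=26.0000 raw=[31.2000 32.5000 20.8000]
Drift of clock 1 after op 3: 32.5000 - 26.0000 = 6.5000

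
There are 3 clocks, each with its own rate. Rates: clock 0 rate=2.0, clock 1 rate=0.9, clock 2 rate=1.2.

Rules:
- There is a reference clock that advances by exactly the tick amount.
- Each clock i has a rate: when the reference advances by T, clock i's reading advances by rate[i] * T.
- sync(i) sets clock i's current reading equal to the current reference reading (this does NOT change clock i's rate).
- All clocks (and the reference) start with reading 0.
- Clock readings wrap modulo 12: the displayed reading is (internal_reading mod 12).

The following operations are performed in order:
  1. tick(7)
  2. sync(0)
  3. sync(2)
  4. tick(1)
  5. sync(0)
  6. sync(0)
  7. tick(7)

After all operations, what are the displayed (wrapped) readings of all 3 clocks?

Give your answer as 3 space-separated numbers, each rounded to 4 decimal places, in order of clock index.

Answer: 10.0000 1.5000 4.6000

Derivation:
After op 1 tick(7): ref=7.0000 raw=[14.0000 6.3000 8.4000]
After op 2 sync(0): ref=7.0000 raw=[7.0000 6.3000 8.4000]
After op 3 sync(2): ref=7.0000 raw=[7.0000 6.3000 7.0000]
After op 4 tick(1): ref=8.0000 raw=[9.0000 7.2000 8.2000]
After op 5 sync(0): ref=8.0000 raw=[8.0000 7.2000 8.2000]
After op 6 sync(0): ref=8.0000 raw=[8.0000 7.2000 8.2000]
After op 7 tick(7): ref=15.0000 raw=[22.0000 13.5000 16.6000]
Wrap final raw readings (mod 12): 22.0000 mod 12 = 10.0000; 13.5000 mod 12 = 1.5000; 16.6000 mod 12 = 4.6000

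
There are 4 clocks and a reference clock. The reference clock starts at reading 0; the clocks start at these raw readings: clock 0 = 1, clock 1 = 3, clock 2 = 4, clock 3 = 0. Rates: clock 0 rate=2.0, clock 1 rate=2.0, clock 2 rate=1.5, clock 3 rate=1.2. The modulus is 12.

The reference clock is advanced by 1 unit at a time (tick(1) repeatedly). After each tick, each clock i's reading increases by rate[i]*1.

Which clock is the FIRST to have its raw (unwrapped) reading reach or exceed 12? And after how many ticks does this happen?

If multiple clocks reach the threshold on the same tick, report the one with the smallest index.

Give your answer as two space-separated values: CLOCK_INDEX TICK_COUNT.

Answer: 1 5

Derivation:
clock 0: start=1, rate=2.0, needs 12-1 = 11; ticks = ceil(11/2.0) = ceil(5.5000) = 6; reading at tick 6 = 1 + 2.0*6 = 13.0000
clock 1: start=3, rate=2.0, needs 12-3 = 9; ticks = ceil(9/2.0) = ceil(4.5000) = 5; reading at tick 5 = 3 + 2.0*5 = 13.0000
clock 2: start=4, rate=1.5, needs 12-4 = 8; ticks = ceil(8/1.5) = ceil(5.3333) = 6; reading at tick 6 = 4 + 1.5*6 = 13.0000
clock 3: start=0, rate=1.2, needs 12-0 = 12; ticks = ceil(12/1.2) = ceil(10.0000) = 10; reading at tick 10 = 0 + 1.2*10 = 12.0000
Minimum tick count = 5; winners = [1]; smallest index = 1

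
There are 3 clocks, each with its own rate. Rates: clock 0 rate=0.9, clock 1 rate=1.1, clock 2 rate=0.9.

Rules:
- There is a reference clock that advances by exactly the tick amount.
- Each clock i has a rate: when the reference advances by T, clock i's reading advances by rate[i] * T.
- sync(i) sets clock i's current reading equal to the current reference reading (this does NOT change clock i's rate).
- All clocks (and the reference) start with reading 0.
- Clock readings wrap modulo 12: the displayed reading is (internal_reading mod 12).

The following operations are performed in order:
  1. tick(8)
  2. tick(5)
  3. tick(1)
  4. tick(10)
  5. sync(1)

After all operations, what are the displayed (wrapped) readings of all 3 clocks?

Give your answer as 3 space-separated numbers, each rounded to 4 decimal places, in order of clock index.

Answer: 9.6000 0.0000 9.6000

Derivation:
After op 1 tick(8): ref=8.0000 raw=[7.2000 8.8000 7.2000]
After op 2 tick(5): ref=13.0000 raw=[11.7000 14.3000 11.7000]
After op 3 tick(1): ref=14.0000 raw=[12.6000 15.4000 12.6000]
After op 4 tick(10): ref=24.0000 raw=[21.6000 26.4000 21.6000]
After op 5 sync(1): ref=24.0000 raw=[21.6000 24.0000 21.6000]
Wrap final raw readings (mod 12): 21.6000 mod 12 = 9.6000; 24.0000 mod 12 = 0.0000; 21.6000 mod 12 = 9.6000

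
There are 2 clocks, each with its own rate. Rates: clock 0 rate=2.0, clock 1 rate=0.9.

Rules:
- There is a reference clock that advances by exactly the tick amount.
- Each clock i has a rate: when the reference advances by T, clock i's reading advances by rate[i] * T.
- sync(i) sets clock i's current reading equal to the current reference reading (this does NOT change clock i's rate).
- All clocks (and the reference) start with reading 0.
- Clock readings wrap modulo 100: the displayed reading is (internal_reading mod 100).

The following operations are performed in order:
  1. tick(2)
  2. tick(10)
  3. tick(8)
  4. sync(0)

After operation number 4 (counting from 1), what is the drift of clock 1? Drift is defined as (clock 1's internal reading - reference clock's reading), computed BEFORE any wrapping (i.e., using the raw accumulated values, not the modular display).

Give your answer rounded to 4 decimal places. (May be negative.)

After op 1 tick(2): ref=2.0000 raw=[4.0000 1.8000]
After op 2 tick(10): ref=12.0000 raw=[24.0000 10.8000]
After op 3 tick(8): ref=20.0000 raw=[40.0000 18.0000]
After op 4 sync(0): ref=20.0000 raw=[20.0000 18.0000]
Drift of clock 1 after op 4: 18.0000 - 20.0000 = -2.0000

Answer: -2.0000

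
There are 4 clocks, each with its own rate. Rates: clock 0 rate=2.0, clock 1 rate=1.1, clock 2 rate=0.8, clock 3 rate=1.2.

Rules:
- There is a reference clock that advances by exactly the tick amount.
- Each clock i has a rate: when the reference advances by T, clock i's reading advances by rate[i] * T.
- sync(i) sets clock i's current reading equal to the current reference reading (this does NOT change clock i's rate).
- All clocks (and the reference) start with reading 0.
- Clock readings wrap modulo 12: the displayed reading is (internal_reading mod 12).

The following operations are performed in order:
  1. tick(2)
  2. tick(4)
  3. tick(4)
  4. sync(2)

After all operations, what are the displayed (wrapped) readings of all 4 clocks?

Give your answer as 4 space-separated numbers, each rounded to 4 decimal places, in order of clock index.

Answer: 8.0000 11.0000 10.0000 0.0000

Derivation:
After op 1 tick(2): ref=2.0000 raw=[4.0000 2.2000 1.6000 2.4000]
After op 2 tick(4): ref=6.0000 raw=[12.0000 6.6000 4.8000 7.2000]
After op 3 tick(4): ref=10.0000 raw=[20.0000 11.0000 8.0000 12.0000]
After op 4 sync(2): ref=10.0000 raw=[20.0000 11.0000 10.0000 12.0000]
Wrap final raw readings (mod 12): 20.0000 mod 12 = 8.0000; 11.0000 mod 12 = 11.0000; 10.0000 mod 12 = 10.0000; 12.0000 mod 12 = 0.0000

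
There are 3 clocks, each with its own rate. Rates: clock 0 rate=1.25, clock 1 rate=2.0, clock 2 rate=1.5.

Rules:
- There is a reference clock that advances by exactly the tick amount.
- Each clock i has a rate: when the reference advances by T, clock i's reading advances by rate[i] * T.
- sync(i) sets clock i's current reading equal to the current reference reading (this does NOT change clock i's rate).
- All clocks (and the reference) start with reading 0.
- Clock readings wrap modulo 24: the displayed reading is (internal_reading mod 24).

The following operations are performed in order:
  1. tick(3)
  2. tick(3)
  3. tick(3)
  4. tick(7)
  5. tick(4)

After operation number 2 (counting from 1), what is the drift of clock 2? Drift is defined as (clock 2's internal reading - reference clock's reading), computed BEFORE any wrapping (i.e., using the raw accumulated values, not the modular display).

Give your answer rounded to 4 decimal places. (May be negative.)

Answer: 3.0000

Derivation:
After op 1 tick(3): ref=3.0000 raw=[3.7500 6.0000 4.5000]
After op 2 tick(3): ref=6.0000 raw=[7.5000 12.0000 9.0000]
Drift of clock 2 after op 2: 9.0000 - 6.0000 = 3.0000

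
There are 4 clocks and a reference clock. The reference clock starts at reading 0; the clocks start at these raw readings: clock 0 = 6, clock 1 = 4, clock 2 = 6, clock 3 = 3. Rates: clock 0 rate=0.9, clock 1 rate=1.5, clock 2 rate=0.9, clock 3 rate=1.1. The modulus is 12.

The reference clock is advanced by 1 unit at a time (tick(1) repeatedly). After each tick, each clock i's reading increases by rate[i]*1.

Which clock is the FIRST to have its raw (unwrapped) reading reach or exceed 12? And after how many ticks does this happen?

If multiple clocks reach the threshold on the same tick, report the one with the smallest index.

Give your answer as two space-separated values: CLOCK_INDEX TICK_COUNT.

clock 0: start=6, rate=0.9, needs 12-6 = 6; ticks = ceil(6/0.9) = ceil(6.6667) = 7; reading at tick 7 = 6 + 0.9*7 = 12.3000
clock 1: start=4, rate=1.5, needs 12-4 = 8; ticks = ceil(8/1.5) = ceil(5.3333) = 6; reading at tick 6 = 4 + 1.5*6 = 13.0000
clock 2: start=6, rate=0.9, needs 12-6 = 6; ticks = ceil(6/0.9) = ceil(6.6667) = 7; reading at tick 7 = 6 + 0.9*7 = 12.3000
clock 3: start=3, rate=1.1, needs 12-3 = 9; ticks = ceil(9/1.1) = ceil(8.1818) = 9; reading at tick 9 = 3 + 1.1*9 = 12.9000
Minimum tick count = 6; winners = [1]; smallest index = 1

Answer: 1 6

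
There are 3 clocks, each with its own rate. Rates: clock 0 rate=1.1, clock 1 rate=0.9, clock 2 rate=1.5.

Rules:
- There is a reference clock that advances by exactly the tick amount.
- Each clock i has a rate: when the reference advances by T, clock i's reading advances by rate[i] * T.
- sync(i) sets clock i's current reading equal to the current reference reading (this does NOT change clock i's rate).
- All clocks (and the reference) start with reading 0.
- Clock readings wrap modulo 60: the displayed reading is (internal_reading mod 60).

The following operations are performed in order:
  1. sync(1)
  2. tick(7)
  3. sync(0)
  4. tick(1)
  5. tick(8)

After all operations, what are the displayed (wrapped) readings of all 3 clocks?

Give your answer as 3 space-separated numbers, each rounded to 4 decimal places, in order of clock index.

Answer: 16.9000 14.4000 24.0000

Derivation:
After op 1 sync(1): ref=0.0000 raw=[0.0000 0.0000 0.0000]
After op 2 tick(7): ref=7.0000 raw=[7.7000 6.3000 10.5000]
After op 3 sync(0): ref=7.0000 raw=[7.0000 6.3000 10.5000]
After op 4 tick(1): ref=8.0000 raw=[8.1000 7.2000 12.0000]
After op 5 tick(8): ref=16.0000 raw=[16.9000 14.4000 24.0000]
Wrap final raw readings (mod 60): 16.9000 mod 60 = 16.9000; 14.4000 mod 60 = 14.4000; 24.0000 mod 60 = 24.0000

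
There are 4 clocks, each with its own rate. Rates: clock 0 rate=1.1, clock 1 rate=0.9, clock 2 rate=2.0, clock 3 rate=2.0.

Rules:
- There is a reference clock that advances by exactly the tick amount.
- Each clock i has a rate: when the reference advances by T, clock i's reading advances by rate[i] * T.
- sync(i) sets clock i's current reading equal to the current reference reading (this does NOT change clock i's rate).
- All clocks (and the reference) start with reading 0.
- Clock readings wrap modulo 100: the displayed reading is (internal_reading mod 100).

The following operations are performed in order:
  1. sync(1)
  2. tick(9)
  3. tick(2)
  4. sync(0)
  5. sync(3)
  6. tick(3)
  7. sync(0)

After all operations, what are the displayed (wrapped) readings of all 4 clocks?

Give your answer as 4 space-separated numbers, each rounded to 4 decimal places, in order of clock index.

Answer: 14.0000 12.6000 28.0000 17.0000

Derivation:
After op 1 sync(1): ref=0.0000 raw=[0.0000 0.0000 0.0000 0.0000]
After op 2 tick(9): ref=9.0000 raw=[9.9000 8.1000 18.0000 18.0000]
After op 3 tick(2): ref=11.0000 raw=[12.1000 9.9000 22.0000 22.0000]
After op 4 sync(0): ref=11.0000 raw=[11.0000 9.9000 22.0000 22.0000]
After op 5 sync(3): ref=11.0000 raw=[11.0000 9.9000 22.0000 11.0000]
After op 6 tick(3): ref=14.0000 raw=[14.3000 12.6000 28.0000 17.0000]
After op 7 sync(0): ref=14.0000 raw=[14.0000 12.6000 28.0000 17.0000]
Wrap final raw readings (mod 100): 14.0000 mod 100 = 14.0000; 12.6000 mod 100 = 12.6000; 28.0000 mod 100 = 28.0000; 17.0000 mod 100 = 17.0000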